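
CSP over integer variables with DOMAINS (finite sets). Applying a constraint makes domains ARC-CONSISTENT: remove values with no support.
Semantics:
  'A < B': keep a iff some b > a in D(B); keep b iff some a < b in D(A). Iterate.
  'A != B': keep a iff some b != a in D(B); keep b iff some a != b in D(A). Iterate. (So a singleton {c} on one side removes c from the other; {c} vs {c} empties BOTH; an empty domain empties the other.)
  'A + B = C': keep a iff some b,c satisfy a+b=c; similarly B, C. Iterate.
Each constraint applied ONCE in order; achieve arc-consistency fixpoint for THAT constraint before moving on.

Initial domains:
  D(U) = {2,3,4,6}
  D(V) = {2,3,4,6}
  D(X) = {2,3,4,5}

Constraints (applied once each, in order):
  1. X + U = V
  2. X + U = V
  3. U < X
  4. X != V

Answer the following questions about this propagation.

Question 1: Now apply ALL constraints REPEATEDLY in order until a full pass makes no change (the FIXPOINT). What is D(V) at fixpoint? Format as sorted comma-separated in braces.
pass 0 (initial): D(V)={2,3,4,6}
pass 1: U {2,3,4,6}->{2,3}; V {2,3,4,6}->{4,6}; X {2,3,4,5}->{3,4}
pass 2: V {4,6}->{6}
pass 3: no change
Fixpoint after 3 passes: D(V) = {6}

Answer: {6}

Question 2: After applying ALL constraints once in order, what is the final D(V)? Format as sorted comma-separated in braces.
Answer: {4,6}

Derivation:
Constraint 1 (X + U = V) on D(X)={2,3,4,5} D(U)={2,3,4,6} D(V)={2,3,4,6}: X {2,3,4,5}->{2,3,4}; U {2,3,4,6}->{2,3,4}; V {2,3,4,6}->{4,6}
Constraint 2 (X + U = V) on D(X)={2,3,4} D(U)={2,3,4} D(V)={4,6}: no change
Constraint 3 (U < X) on D(U)={2,3,4} D(X)={2,3,4}: U {2,3,4}->{2,3}; X {2,3,4}->{3,4}
Constraint 4 (X != V) on D(X)={3,4} D(V)={4,6}: no change
So after all 4 constraints: D(V) = {4,6}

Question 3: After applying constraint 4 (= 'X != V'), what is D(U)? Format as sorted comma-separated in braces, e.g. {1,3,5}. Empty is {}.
Answer: {2,3}

Derivation:
Constraint 1 (X + U = V) on D(X)={2,3,4,5} D(U)={2,3,4,6} D(V)={2,3,4,6}: X {2,3,4,5}->{2,3,4}; U {2,3,4,6}->{2,3,4}; V {2,3,4,6}->{4,6}
Constraint 2 (X + U = V) on D(X)={2,3,4} D(U)={2,3,4} D(V)={4,6}: no change
Constraint 3 (U < X) on D(U)={2,3,4} D(X)={2,3,4}: U {2,3,4}->{2,3}; X {2,3,4}->{3,4}
Constraint 4 (X != V) on D(X)={3,4} D(V)={4,6}: no change
So after constraint 4: D(U) = {2,3}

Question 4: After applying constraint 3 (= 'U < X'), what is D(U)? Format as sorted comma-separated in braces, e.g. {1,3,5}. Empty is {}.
Answer: {2,3}

Derivation:
Constraint 1 (X + U = V) on D(X)={2,3,4,5} D(U)={2,3,4,6} D(V)={2,3,4,6}: X {2,3,4,5}->{2,3,4}; U {2,3,4,6}->{2,3,4}; V {2,3,4,6}->{4,6}
Constraint 2 (X + U = V) on D(X)={2,3,4} D(U)={2,3,4} D(V)={4,6}: no change
Constraint 3 (U < X) on D(U)={2,3,4} D(X)={2,3,4}: U {2,3,4}->{2,3}; X {2,3,4}->{3,4}
So after constraint 3: D(U) = {2,3}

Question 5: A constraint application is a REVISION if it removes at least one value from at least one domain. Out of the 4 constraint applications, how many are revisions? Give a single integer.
Constraint 1 (X + U = V) on D(X)={2,3,4,5} D(U)={2,3,4,6} D(V)={2,3,4,6}: X {2,3,4,5}->{2,3,4}; U {2,3,4,6}->{2,3,4}; V {2,3,4,6}->{4,6} => REVISION
Constraint 2 (X + U = V) on D(X)={2,3,4} D(U)={2,3,4} D(V)={4,6}: no change => not a revision
Constraint 3 (U < X) on D(U)={2,3,4} D(X)={2,3,4}: U {2,3,4}->{2,3}; X {2,3,4}->{3,4} => REVISION
Constraint 4 (X != V) on D(X)={3,4} D(V)={4,6}: no change => not a revision
Total revisions = 2

Answer: 2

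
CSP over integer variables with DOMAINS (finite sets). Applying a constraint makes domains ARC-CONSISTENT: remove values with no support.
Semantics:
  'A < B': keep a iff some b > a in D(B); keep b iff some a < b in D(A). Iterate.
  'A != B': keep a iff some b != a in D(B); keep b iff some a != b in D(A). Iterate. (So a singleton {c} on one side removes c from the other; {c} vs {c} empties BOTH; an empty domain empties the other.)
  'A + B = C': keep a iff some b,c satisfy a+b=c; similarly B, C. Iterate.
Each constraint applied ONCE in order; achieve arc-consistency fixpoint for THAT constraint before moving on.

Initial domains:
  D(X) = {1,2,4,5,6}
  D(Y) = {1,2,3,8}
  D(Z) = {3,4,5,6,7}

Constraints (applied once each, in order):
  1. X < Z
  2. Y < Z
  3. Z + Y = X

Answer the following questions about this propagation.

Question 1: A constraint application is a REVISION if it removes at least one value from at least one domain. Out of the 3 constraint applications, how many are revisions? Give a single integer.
Answer: 2

Derivation:
Constraint 1 (X < Z) on D(X)={1,2,4,5,6} D(Z)={3,4,5,6,7}: no change => not a revision
Constraint 2 (Y < Z) on D(Y)={1,2,3,8} D(Z)={3,4,5,6,7}: Y {1,2,3,8}->{1,2,3} => REVISION
Constraint 3 (Z + Y = X) on D(Z)={3,4,5,6,7} D(Y)={1,2,3} D(X)={1,2,4,5,6}: Z {3,4,5,6,7}->{3,4,5}; X {1,2,4,5,6}->{4,5,6} => REVISION
Total revisions = 2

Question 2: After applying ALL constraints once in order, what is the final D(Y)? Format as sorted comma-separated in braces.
Constraint 1 (X < Z) on D(X)={1,2,4,5,6} D(Z)={3,4,5,6,7}: no change
Constraint 2 (Y < Z) on D(Y)={1,2,3,8} D(Z)={3,4,5,6,7}: Y {1,2,3,8}->{1,2,3}
Constraint 3 (Z + Y = X) on D(Z)={3,4,5,6,7} D(Y)={1,2,3} D(X)={1,2,4,5,6}: Z {3,4,5,6,7}->{3,4,5}; X {1,2,4,5,6}->{4,5,6}
So after all 3 constraints: D(Y) = {1,2,3}

Answer: {1,2,3}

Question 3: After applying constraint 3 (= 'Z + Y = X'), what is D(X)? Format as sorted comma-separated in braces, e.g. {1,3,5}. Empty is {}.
Constraint 1 (X < Z) on D(X)={1,2,4,5,6} D(Z)={3,4,5,6,7}: no change
Constraint 2 (Y < Z) on D(Y)={1,2,3,8} D(Z)={3,4,5,6,7}: Y {1,2,3,8}->{1,2,3}
Constraint 3 (Z + Y = X) on D(Z)={3,4,5,6,7} D(Y)={1,2,3} D(X)={1,2,4,5,6}: Z {3,4,5,6,7}->{3,4,5}; X {1,2,4,5,6}->{4,5,6}
So after constraint 3: D(X) = {4,5,6}

Answer: {4,5,6}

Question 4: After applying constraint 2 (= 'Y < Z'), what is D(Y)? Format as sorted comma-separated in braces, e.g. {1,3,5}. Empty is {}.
Constraint 1 (X < Z) on D(X)={1,2,4,5,6} D(Z)={3,4,5,6,7}: no change
Constraint 2 (Y < Z) on D(Y)={1,2,3,8} D(Z)={3,4,5,6,7}: Y {1,2,3,8}->{1,2,3}
So after constraint 2: D(Y) = {1,2,3}

Answer: {1,2,3}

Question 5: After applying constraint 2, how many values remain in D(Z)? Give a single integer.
Answer: 5

Derivation:
Constraint 1 (X < Z) on D(X)={1,2,4,5,6} D(Z)={3,4,5,6,7}: no change
Constraint 2 (Y < Z) on D(Y)={1,2,3,8} D(Z)={3,4,5,6,7}: Y {1,2,3,8}->{1,2,3}
So after constraint 2: D(Z)={3,4,5,6,7}, size = 5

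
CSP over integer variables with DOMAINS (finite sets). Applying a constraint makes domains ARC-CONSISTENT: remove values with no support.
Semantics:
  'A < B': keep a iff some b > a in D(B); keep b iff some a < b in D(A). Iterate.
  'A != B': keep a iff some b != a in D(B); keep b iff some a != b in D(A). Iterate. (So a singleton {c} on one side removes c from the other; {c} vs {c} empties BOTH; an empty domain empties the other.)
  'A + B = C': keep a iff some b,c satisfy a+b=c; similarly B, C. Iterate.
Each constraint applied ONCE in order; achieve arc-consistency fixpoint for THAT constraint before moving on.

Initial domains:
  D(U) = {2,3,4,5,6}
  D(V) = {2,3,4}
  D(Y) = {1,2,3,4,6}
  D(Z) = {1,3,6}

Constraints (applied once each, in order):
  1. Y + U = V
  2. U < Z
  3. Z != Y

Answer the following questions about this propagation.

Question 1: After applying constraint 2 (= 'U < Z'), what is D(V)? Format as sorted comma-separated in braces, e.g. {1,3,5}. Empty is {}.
Answer: {3,4}

Derivation:
Constraint 1 (Y + U = V) on D(Y)={1,2,3,4,6} D(U)={2,3,4,5,6} D(V)={2,3,4}: Y {1,2,3,4,6}->{1,2}; U {2,3,4,5,6}->{2,3}; V {2,3,4}->{3,4}
Constraint 2 (U < Z) on D(U)={2,3} D(Z)={1,3,6}: Z {1,3,6}->{3,6}
So after constraint 2: D(V) = {3,4}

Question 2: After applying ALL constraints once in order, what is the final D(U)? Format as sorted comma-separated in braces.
Constraint 1 (Y + U = V) on D(Y)={1,2,3,4,6} D(U)={2,3,4,5,6} D(V)={2,3,4}: Y {1,2,3,4,6}->{1,2}; U {2,3,4,5,6}->{2,3}; V {2,3,4}->{3,4}
Constraint 2 (U < Z) on D(U)={2,3} D(Z)={1,3,6}: Z {1,3,6}->{3,6}
Constraint 3 (Z != Y) on D(Z)={3,6} D(Y)={1,2}: no change
So after all 3 constraints: D(U) = {2,3}

Answer: {2,3}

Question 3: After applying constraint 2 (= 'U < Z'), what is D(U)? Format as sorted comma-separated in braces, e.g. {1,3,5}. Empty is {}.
Constraint 1 (Y + U = V) on D(Y)={1,2,3,4,6} D(U)={2,3,4,5,6} D(V)={2,3,4}: Y {1,2,3,4,6}->{1,2}; U {2,3,4,5,6}->{2,3}; V {2,3,4}->{3,4}
Constraint 2 (U < Z) on D(U)={2,3} D(Z)={1,3,6}: Z {1,3,6}->{3,6}
So after constraint 2: D(U) = {2,3}

Answer: {2,3}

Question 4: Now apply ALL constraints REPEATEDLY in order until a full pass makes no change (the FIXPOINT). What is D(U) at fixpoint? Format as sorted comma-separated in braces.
Answer: {2,3}

Derivation:
pass 0 (initial): D(U)={2,3,4,5,6}
pass 1: U {2,3,4,5,6}->{2,3}; V {2,3,4}->{3,4}; Y {1,2,3,4,6}->{1,2}; Z {1,3,6}->{3,6}
pass 2: no change
Fixpoint after 2 passes: D(U) = {2,3}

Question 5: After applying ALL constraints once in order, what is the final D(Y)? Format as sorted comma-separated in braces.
Constraint 1 (Y + U = V) on D(Y)={1,2,3,4,6} D(U)={2,3,4,5,6} D(V)={2,3,4}: Y {1,2,3,4,6}->{1,2}; U {2,3,4,5,6}->{2,3}; V {2,3,4}->{3,4}
Constraint 2 (U < Z) on D(U)={2,3} D(Z)={1,3,6}: Z {1,3,6}->{3,6}
Constraint 3 (Z != Y) on D(Z)={3,6} D(Y)={1,2}: no change
So after all 3 constraints: D(Y) = {1,2}

Answer: {1,2}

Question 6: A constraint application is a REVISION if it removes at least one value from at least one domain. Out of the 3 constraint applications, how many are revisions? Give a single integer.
Constraint 1 (Y + U = V) on D(Y)={1,2,3,4,6} D(U)={2,3,4,5,6} D(V)={2,3,4}: Y {1,2,3,4,6}->{1,2}; U {2,3,4,5,6}->{2,3}; V {2,3,4}->{3,4} => REVISION
Constraint 2 (U < Z) on D(U)={2,3} D(Z)={1,3,6}: Z {1,3,6}->{3,6} => REVISION
Constraint 3 (Z != Y) on D(Z)={3,6} D(Y)={1,2}: no change => not a revision
Total revisions = 2

Answer: 2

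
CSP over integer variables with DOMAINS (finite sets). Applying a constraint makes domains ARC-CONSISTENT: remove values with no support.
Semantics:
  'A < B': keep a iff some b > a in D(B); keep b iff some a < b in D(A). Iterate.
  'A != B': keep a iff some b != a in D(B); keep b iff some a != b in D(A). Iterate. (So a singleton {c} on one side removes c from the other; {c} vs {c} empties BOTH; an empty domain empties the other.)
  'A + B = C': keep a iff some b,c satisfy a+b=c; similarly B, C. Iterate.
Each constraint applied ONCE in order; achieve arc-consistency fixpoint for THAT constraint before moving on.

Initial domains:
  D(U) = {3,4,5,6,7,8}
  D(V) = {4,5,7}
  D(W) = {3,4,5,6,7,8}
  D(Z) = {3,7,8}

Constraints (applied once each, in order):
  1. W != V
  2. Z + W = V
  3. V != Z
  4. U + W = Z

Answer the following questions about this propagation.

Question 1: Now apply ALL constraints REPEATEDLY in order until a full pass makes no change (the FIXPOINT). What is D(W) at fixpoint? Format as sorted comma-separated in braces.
pass 0 (initial): D(W)={3,4,5,6,7,8}
pass 1: U {3,4,5,6,7,8}->{}; V {4,5,7}->{7}; W {3,4,5,6,7,8}->{}; Z {3,7,8}->{}
pass 2: V {7}->{}
pass 3: no change
Fixpoint after 3 passes: D(W) = {}

Answer: {}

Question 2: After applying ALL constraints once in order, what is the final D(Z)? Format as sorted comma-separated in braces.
Answer: {}

Derivation:
Constraint 1 (W != V) on D(W)={3,4,5,6,7,8} D(V)={4,5,7}: no change
Constraint 2 (Z + W = V) on D(Z)={3,7,8} D(W)={3,4,5,6,7,8} D(V)={4,5,7}: Z {3,7,8}->{3}; W {3,4,5,6,7,8}->{4}; V {4,5,7}->{7}
Constraint 3 (V != Z) on D(V)={7} D(Z)={3}: no change
Constraint 4 (U + W = Z) on D(U)={3,4,5,6,7,8} D(W)={4} D(Z)={3}: U {3,4,5,6,7,8}->{}; W {4}->{}; Z {3}->{}
So after all 4 constraints: D(Z) = {}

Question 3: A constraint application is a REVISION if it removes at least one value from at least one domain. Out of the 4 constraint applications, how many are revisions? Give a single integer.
Answer: 2

Derivation:
Constraint 1 (W != V) on D(W)={3,4,5,6,7,8} D(V)={4,5,7}: no change => not a revision
Constraint 2 (Z + W = V) on D(Z)={3,7,8} D(W)={3,4,5,6,7,8} D(V)={4,5,7}: Z {3,7,8}->{3}; W {3,4,5,6,7,8}->{4}; V {4,5,7}->{7} => REVISION
Constraint 3 (V != Z) on D(V)={7} D(Z)={3}: no change => not a revision
Constraint 4 (U + W = Z) on D(U)={3,4,5,6,7,8} D(W)={4} D(Z)={3}: U {3,4,5,6,7,8}->{}; W {4}->{}; Z {3}->{} => REVISION
Total revisions = 2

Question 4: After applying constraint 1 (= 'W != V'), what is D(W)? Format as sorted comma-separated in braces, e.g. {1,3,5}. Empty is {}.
Answer: {3,4,5,6,7,8}

Derivation:
Constraint 1 (W != V) on D(W)={3,4,5,6,7,8} D(V)={4,5,7}: no change
So after constraint 1: D(W) = {3,4,5,6,7,8}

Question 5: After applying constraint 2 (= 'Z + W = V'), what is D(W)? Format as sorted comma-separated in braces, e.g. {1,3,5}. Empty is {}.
Constraint 1 (W != V) on D(W)={3,4,5,6,7,8} D(V)={4,5,7}: no change
Constraint 2 (Z + W = V) on D(Z)={3,7,8} D(W)={3,4,5,6,7,8} D(V)={4,5,7}: Z {3,7,8}->{3}; W {3,4,5,6,7,8}->{4}; V {4,5,7}->{7}
So after constraint 2: D(W) = {4}

Answer: {4}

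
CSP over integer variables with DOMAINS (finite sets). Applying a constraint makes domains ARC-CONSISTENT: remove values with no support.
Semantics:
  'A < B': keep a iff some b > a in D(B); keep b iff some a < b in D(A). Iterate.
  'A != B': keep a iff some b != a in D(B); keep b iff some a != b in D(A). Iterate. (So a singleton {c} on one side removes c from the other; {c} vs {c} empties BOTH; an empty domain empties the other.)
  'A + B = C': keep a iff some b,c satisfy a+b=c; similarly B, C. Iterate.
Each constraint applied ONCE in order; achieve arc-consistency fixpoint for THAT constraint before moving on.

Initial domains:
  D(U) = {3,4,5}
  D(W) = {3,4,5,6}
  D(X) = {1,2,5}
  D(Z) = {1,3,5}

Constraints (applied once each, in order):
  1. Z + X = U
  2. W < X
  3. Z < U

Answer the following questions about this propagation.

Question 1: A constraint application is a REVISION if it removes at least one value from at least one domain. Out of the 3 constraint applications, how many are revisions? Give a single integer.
Answer: 2

Derivation:
Constraint 1 (Z + X = U) on D(Z)={1,3,5} D(X)={1,2,5} D(U)={3,4,5}: Z {1,3,5}->{1,3}; X {1,2,5}->{1,2} => REVISION
Constraint 2 (W < X) on D(W)={3,4,5,6} D(X)={1,2}: W {3,4,5,6}->{}; X {1,2}->{} => REVISION
Constraint 3 (Z < U) on D(Z)={1,3} D(U)={3,4,5}: no change => not a revision
Total revisions = 2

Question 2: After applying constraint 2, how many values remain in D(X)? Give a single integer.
Constraint 1 (Z + X = U) on D(Z)={1,3,5} D(X)={1,2,5} D(U)={3,4,5}: Z {1,3,5}->{1,3}; X {1,2,5}->{1,2}
Constraint 2 (W < X) on D(W)={3,4,5,6} D(X)={1,2}: W {3,4,5,6}->{}; X {1,2}->{}
So after constraint 2: D(X)={}, size = 0

Answer: 0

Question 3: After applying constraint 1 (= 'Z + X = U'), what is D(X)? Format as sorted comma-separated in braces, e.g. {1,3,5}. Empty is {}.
Answer: {1,2}

Derivation:
Constraint 1 (Z + X = U) on D(Z)={1,3,5} D(X)={1,2,5} D(U)={3,4,5}: Z {1,3,5}->{1,3}; X {1,2,5}->{1,2}
So after constraint 1: D(X) = {1,2}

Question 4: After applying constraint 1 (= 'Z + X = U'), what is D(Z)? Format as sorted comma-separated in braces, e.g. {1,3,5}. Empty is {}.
Answer: {1,3}

Derivation:
Constraint 1 (Z + X = U) on D(Z)={1,3,5} D(X)={1,2,5} D(U)={3,4,5}: Z {1,3,5}->{1,3}; X {1,2,5}->{1,2}
So after constraint 1: D(Z) = {1,3}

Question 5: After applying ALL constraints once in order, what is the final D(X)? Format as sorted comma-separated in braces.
Answer: {}

Derivation:
Constraint 1 (Z + X = U) on D(Z)={1,3,5} D(X)={1,2,5} D(U)={3,4,5}: Z {1,3,5}->{1,3}; X {1,2,5}->{1,2}
Constraint 2 (W < X) on D(W)={3,4,5,6} D(X)={1,2}: W {3,4,5,6}->{}; X {1,2}->{}
Constraint 3 (Z < U) on D(Z)={1,3} D(U)={3,4,5}: no change
So after all 3 constraints: D(X) = {}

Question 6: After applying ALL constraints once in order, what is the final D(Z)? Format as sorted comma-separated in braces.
Answer: {1,3}

Derivation:
Constraint 1 (Z + X = U) on D(Z)={1,3,5} D(X)={1,2,5} D(U)={3,4,5}: Z {1,3,5}->{1,3}; X {1,2,5}->{1,2}
Constraint 2 (W < X) on D(W)={3,4,5,6} D(X)={1,2}: W {3,4,5,6}->{}; X {1,2}->{}
Constraint 3 (Z < U) on D(Z)={1,3} D(U)={3,4,5}: no change
So after all 3 constraints: D(Z) = {1,3}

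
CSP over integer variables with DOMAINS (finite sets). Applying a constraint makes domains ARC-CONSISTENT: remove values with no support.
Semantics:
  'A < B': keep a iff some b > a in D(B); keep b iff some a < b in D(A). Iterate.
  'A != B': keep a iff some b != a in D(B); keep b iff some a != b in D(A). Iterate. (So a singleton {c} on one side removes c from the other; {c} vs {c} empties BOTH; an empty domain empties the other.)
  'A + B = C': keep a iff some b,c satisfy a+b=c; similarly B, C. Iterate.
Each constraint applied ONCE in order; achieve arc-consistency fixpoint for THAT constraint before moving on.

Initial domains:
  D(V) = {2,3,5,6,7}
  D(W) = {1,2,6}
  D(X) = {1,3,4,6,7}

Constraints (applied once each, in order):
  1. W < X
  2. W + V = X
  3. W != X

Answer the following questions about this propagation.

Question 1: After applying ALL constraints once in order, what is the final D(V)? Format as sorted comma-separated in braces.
Constraint 1 (W < X) on D(W)={1,2,6} D(X)={1,3,4,6,7}: X {1,3,4,6,7}->{3,4,6,7}
Constraint 2 (W + V = X) on D(W)={1,2,6} D(V)={2,3,5,6,7} D(X)={3,4,6,7}: W {1,2,6}->{1,2}; V {2,3,5,6,7}->{2,3,5,6}
Constraint 3 (W != X) on D(W)={1,2} D(X)={3,4,6,7}: no change
So after all 3 constraints: D(V) = {2,3,5,6}

Answer: {2,3,5,6}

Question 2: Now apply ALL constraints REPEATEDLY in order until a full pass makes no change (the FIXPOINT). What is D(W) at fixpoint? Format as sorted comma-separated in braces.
Answer: {1,2}

Derivation:
pass 0 (initial): D(W)={1,2,6}
pass 1: V {2,3,5,6,7}->{2,3,5,6}; W {1,2,6}->{1,2}; X {1,3,4,6,7}->{3,4,6,7}
pass 2: no change
Fixpoint after 2 passes: D(W) = {1,2}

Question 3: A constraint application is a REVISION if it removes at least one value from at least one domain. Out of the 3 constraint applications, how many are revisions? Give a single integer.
Constraint 1 (W < X) on D(W)={1,2,6} D(X)={1,3,4,6,7}: X {1,3,4,6,7}->{3,4,6,7} => REVISION
Constraint 2 (W + V = X) on D(W)={1,2,6} D(V)={2,3,5,6,7} D(X)={3,4,6,7}: W {1,2,6}->{1,2}; V {2,3,5,6,7}->{2,3,5,6} => REVISION
Constraint 3 (W != X) on D(W)={1,2} D(X)={3,4,6,7}: no change => not a revision
Total revisions = 2

Answer: 2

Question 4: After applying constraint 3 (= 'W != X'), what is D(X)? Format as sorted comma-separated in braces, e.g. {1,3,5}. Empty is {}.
Answer: {3,4,6,7}

Derivation:
Constraint 1 (W < X) on D(W)={1,2,6} D(X)={1,3,4,6,7}: X {1,3,4,6,7}->{3,4,6,7}
Constraint 2 (W + V = X) on D(W)={1,2,6} D(V)={2,3,5,6,7} D(X)={3,4,6,7}: W {1,2,6}->{1,2}; V {2,3,5,6,7}->{2,3,5,6}
Constraint 3 (W != X) on D(W)={1,2} D(X)={3,4,6,7}: no change
So after constraint 3: D(X) = {3,4,6,7}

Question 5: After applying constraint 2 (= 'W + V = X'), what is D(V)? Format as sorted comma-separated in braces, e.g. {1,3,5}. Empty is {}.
Constraint 1 (W < X) on D(W)={1,2,6} D(X)={1,3,4,6,7}: X {1,3,4,6,7}->{3,4,6,7}
Constraint 2 (W + V = X) on D(W)={1,2,6} D(V)={2,3,5,6,7} D(X)={3,4,6,7}: W {1,2,6}->{1,2}; V {2,3,5,6,7}->{2,3,5,6}
So after constraint 2: D(V) = {2,3,5,6}

Answer: {2,3,5,6}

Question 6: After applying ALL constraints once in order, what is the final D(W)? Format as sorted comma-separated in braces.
Constraint 1 (W < X) on D(W)={1,2,6} D(X)={1,3,4,6,7}: X {1,3,4,6,7}->{3,4,6,7}
Constraint 2 (W + V = X) on D(W)={1,2,6} D(V)={2,3,5,6,7} D(X)={3,4,6,7}: W {1,2,6}->{1,2}; V {2,3,5,6,7}->{2,3,5,6}
Constraint 3 (W != X) on D(W)={1,2} D(X)={3,4,6,7}: no change
So after all 3 constraints: D(W) = {1,2}

Answer: {1,2}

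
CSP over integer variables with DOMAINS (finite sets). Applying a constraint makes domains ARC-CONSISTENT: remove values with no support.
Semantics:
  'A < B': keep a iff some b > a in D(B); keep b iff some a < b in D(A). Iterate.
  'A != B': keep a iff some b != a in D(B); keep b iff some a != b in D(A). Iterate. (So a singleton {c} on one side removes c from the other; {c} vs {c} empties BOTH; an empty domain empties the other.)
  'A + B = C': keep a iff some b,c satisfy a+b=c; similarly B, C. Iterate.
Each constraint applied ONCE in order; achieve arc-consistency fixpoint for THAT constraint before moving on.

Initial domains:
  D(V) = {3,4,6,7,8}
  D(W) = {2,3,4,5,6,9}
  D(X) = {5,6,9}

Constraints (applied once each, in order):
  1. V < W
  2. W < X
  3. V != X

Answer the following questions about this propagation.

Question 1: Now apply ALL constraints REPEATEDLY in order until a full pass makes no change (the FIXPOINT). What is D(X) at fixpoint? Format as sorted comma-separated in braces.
pass 0 (initial): D(X)={5,6,9}
pass 1: W {2,3,4,5,6,9}->{4,5,6}
pass 2: V {3,4,6,7,8}->{3,4}
pass 3: no change
Fixpoint after 3 passes: D(X) = {5,6,9}

Answer: {5,6,9}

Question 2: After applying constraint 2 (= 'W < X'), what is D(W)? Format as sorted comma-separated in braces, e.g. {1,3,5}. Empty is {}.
Answer: {4,5,6}

Derivation:
Constraint 1 (V < W) on D(V)={3,4,6,7,8} D(W)={2,3,4,5,6,9}: W {2,3,4,5,6,9}->{4,5,6,9}
Constraint 2 (W < X) on D(W)={4,5,6,9} D(X)={5,6,9}: W {4,5,6,9}->{4,5,6}
So after constraint 2: D(W) = {4,5,6}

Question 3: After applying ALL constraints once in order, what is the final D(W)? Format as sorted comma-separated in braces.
Constraint 1 (V < W) on D(V)={3,4,6,7,8} D(W)={2,3,4,5,6,9}: W {2,3,4,5,6,9}->{4,5,6,9}
Constraint 2 (W < X) on D(W)={4,5,6,9} D(X)={5,6,9}: W {4,5,6,9}->{4,5,6}
Constraint 3 (V != X) on D(V)={3,4,6,7,8} D(X)={5,6,9}: no change
So after all 3 constraints: D(W) = {4,5,6}

Answer: {4,5,6}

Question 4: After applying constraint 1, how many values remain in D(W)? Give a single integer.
Constraint 1 (V < W) on D(V)={3,4,6,7,8} D(W)={2,3,4,5,6,9}: W {2,3,4,5,6,9}->{4,5,6,9}
So after constraint 1: D(W)={4,5,6,9}, size = 4

Answer: 4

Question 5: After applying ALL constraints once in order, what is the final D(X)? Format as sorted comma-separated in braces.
Constraint 1 (V < W) on D(V)={3,4,6,7,8} D(W)={2,3,4,5,6,9}: W {2,3,4,5,6,9}->{4,5,6,9}
Constraint 2 (W < X) on D(W)={4,5,6,9} D(X)={5,6,9}: W {4,5,6,9}->{4,5,6}
Constraint 3 (V != X) on D(V)={3,4,6,7,8} D(X)={5,6,9}: no change
So after all 3 constraints: D(X) = {5,6,9}

Answer: {5,6,9}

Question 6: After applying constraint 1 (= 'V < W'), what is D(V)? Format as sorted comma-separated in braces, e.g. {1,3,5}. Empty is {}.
Answer: {3,4,6,7,8}

Derivation:
Constraint 1 (V < W) on D(V)={3,4,6,7,8} D(W)={2,3,4,5,6,9}: W {2,3,4,5,6,9}->{4,5,6,9}
So after constraint 1: D(V) = {3,4,6,7,8}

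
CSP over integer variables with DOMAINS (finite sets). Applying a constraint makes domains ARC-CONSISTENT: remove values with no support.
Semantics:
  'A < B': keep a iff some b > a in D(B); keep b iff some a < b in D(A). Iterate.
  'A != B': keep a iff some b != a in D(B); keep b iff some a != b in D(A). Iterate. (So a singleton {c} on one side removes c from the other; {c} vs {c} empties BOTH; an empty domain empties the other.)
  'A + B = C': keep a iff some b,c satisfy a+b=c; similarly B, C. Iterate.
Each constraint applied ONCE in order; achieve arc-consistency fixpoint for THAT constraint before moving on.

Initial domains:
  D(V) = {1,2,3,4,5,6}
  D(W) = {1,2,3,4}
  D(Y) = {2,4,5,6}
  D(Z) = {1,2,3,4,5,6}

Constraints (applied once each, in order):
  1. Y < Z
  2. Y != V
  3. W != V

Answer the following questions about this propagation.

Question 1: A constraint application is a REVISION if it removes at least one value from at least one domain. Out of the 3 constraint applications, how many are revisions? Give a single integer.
Answer: 1

Derivation:
Constraint 1 (Y < Z) on D(Y)={2,4,5,6} D(Z)={1,2,3,4,5,6}: Y {2,4,5,6}->{2,4,5}; Z {1,2,3,4,5,6}->{3,4,5,6} => REVISION
Constraint 2 (Y != V) on D(Y)={2,4,5} D(V)={1,2,3,4,5,6}: no change => not a revision
Constraint 3 (W != V) on D(W)={1,2,3,4} D(V)={1,2,3,4,5,6}: no change => not a revision
Total revisions = 1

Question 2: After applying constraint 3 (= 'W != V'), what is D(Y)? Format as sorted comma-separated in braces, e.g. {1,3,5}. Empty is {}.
Constraint 1 (Y < Z) on D(Y)={2,4,5,6} D(Z)={1,2,3,4,5,6}: Y {2,4,5,6}->{2,4,5}; Z {1,2,3,4,5,6}->{3,4,5,6}
Constraint 2 (Y != V) on D(Y)={2,4,5} D(V)={1,2,3,4,5,6}: no change
Constraint 3 (W != V) on D(W)={1,2,3,4} D(V)={1,2,3,4,5,6}: no change
So after constraint 3: D(Y) = {2,4,5}

Answer: {2,4,5}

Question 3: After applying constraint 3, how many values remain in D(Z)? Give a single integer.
Answer: 4

Derivation:
Constraint 1 (Y < Z) on D(Y)={2,4,5,6} D(Z)={1,2,3,4,5,6}: Y {2,4,5,6}->{2,4,5}; Z {1,2,3,4,5,6}->{3,4,5,6}
Constraint 2 (Y != V) on D(Y)={2,4,5} D(V)={1,2,3,4,5,6}: no change
Constraint 3 (W != V) on D(W)={1,2,3,4} D(V)={1,2,3,4,5,6}: no change
So after constraint 3: D(Z)={3,4,5,6}, size = 4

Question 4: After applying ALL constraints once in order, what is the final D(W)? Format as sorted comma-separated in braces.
Answer: {1,2,3,4}

Derivation:
Constraint 1 (Y < Z) on D(Y)={2,4,5,6} D(Z)={1,2,3,4,5,6}: Y {2,4,5,6}->{2,4,5}; Z {1,2,3,4,5,6}->{3,4,5,6}
Constraint 2 (Y != V) on D(Y)={2,4,5} D(V)={1,2,3,4,5,6}: no change
Constraint 3 (W != V) on D(W)={1,2,3,4} D(V)={1,2,3,4,5,6}: no change
So after all 3 constraints: D(W) = {1,2,3,4}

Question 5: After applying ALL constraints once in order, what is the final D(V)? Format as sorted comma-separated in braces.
Answer: {1,2,3,4,5,6}

Derivation:
Constraint 1 (Y < Z) on D(Y)={2,4,5,6} D(Z)={1,2,3,4,5,6}: Y {2,4,5,6}->{2,4,5}; Z {1,2,3,4,5,6}->{3,4,5,6}
Constraint 2 (Y != V) on D(Y)={2,4,5} D(V)={1,2,3,4,5,6}: no change
Constraint 3 (W != V) on D(W)={1,2,3,4} D(V)={1,2,3,4,5,6}: no change
So after all 3 constraints: D(V) = {1,2,3,4,5,6}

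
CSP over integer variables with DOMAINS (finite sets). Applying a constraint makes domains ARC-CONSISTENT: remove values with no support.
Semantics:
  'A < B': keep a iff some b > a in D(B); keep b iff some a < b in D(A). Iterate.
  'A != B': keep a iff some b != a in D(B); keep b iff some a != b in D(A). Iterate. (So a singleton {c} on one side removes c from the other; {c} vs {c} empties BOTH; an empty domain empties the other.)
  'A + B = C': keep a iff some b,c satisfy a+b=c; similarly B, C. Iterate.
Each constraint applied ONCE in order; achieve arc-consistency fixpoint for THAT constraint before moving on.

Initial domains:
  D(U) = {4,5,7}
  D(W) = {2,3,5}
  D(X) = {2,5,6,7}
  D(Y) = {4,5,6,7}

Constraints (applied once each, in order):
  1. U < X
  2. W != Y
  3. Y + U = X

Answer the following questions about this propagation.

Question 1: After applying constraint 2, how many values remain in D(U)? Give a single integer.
Answer: 2

Derivation:
Constraint 1 (U < X) on D(U)={4,5,7} D(X)={2,5,6,7}: U {4,5,7}->{4,5}; X {2,5,6,7}->{5,6,7}
Constraint 2 (W != Y) on D(W)={2,3,5} D(Y)={4,5,6,7}: no change
So after constraint 2: D(U)={4,5}, size = 2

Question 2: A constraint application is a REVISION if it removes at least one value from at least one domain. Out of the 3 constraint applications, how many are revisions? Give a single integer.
Answer: 2

Derivation:
Constraint 1 (U < X) on D(U)={4,5,7} D(X)={2,5,6,7}: U {4,5,7}->{4,5}; X {2,5,6,7}->{5,6,7} => REVISION
Constraint 2 (W != Y) on D(W)={2,3,5} D(Y)={4,5,6,7}: no change => not a revision
Constraint 3 (Y + U = X) on D(Y)={4,5,6,7} D(U)={4,5} D(X)={5,6,7}: Y {4,5,6,7}->{}; U {4,5}->{}; X {5,6,7}->{} => REVISION
Total revisions = 2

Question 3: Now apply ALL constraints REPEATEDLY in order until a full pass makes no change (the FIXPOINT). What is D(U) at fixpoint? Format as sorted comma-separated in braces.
pass 0 (initial): D(U)={4,5,7}
pass 1: U {4,5,7}->{}; X {2,5,6,7}->{}; Y {4,5,6,7}->{}
pass 2: W {2,3,5}->{}
pass 3: no change
Fixpoint after 3 passes: D(U) = {}

Answer: {}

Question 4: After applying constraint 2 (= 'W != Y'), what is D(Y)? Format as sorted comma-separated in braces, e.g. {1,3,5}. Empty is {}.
Constraint 1 (U < X) on D(U)={4,5,7} D(X)={2,5,6,7}: U {4,5,7}->{4,5}; X {2,5,6,7}->{5,6,7}
Constraint 2 (W != Y) on D(W)={2,3,5} D(Y)={4,5,6,7}: no change
So after constraint 2: D(Y) = {4,5,6,7}

Answer: {4,5,6,7}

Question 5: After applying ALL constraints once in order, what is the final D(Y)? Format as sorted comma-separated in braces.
Constraint 1 (U < X) on D(U)={4,5,7} D(X)={2,5,6,7}: U {4,5,7}->{4,5}; X {2,5,6,7}->{5,6,7}
Constraint 2 (W != Y) on D(W)={2,3,5} D(Y)={4,5,6,7}: no change
Constraint 3 (Y + U = X) on D(Y)={4,5,6,7} D(U)={4,5} D(X)={5,6,7}: Y {4,5,6,7}->{}; U {4,5}->{}; X {5,6,7}->{}
So after all 3 constraints: D(Y) = {}

Answer: {}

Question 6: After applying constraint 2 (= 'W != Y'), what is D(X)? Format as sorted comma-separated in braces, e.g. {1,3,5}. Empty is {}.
Answer: {5,6,7}

Derivation:
Constraint 1 (U < X) on D(U)={4,5,7} D(X)={2,5,6,7}: U {4,5,7}->{4,5}; X {2,5,6,7}->{5,6,7}
Constraint 2 (W != Y) on D(W)={2,3,5} D(Y)={4,5,6,7}: no change
So after constraint 2: D(X) = {5,6,7}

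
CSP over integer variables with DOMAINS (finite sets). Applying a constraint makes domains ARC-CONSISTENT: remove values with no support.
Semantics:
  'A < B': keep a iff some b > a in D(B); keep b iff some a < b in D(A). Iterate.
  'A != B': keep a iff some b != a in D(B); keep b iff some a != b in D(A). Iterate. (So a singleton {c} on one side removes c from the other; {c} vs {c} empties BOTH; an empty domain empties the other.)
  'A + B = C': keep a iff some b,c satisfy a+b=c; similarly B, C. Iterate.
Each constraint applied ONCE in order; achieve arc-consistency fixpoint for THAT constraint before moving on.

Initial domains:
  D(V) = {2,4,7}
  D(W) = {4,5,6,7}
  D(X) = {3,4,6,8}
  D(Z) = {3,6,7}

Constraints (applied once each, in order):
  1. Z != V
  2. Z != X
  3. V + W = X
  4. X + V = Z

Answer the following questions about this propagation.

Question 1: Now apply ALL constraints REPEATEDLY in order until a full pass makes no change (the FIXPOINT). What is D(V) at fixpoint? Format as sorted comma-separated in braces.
pass 0 (initial): D(V)={2,4,7}
pass 1: V {2,4,7}->{}; W {4,5,6,7}->{4,6}; X {3,4,6,8}->{}; Z {3,6,7}->{}
pass 2: W {4,6}->{}
pass 3: no change
Fixpoint after 3 passes: D(V) = {}

Answer: {}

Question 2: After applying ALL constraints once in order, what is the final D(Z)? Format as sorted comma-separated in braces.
Answer: {}

Derivation:
Constraint 1 (Z != V) on D(Z)={3,6,7} D(V)={2,4,7}: no change
Constraint 2 (Z != X) on D(Z)={3,6,7} D(X)={3,4,6,8}: no change
Constraint 3 (V + W = X) on D(V)={2,4,7} D(W)={4,5,6,7} D(X)={3,4,6,8}: V {2,4,7}->{2,4}; W {4,5,6,7}->{4,6}; X {3,4,6,8}->{6,8}
Constraint 4 (X + V = Z) on D(X)={6,8} D(V)={2,4} D(Z)={3,6,7}: X {6,8}->{}; V {2,4}->{}; Z {3,6,7}->{}
So after all 4 constraints: D(Z) = {}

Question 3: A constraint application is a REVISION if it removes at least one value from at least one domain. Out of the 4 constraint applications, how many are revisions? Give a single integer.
Constraint 1 (Z != V) on D(Z)={3,6,7} D(V)={2,4,7}: no change => not a revision
Constraint 2 (Z != X) on D(Z)={3,6,7} D(X)={3,4,6,8}: no change => not a revision
Constraint 3 (V + W = X) on D(V)={2,4,7} D(W)={4,5,6,7} D(X)={3,4,6,8}: V {2,4,7}->{2,4}; W {4,5,6,7}->{4,6}; X {3,4,6,8}->{6,8} => REVISION
Constraint 4 (X + V = Z) on D(X)={6,8} D(V)={2,4} D(Z)={3,6,7}: X {6,8}->{}; V {2,4}->{}; Z {3,6,7}->{} => REVISION
Total revisions = 2

Answer: 2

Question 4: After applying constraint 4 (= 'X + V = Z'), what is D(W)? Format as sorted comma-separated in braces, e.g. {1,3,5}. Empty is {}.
Answer: {4,6}

Derivation:
Constraint 1 (Z != V) on D(Z)={3,6,7} D(V)={2,4,7}: no change
Constraint 2 (Z != X) on D(Z)={3,6,7} D(X)={3,4,6,8}: no change
Constraint 3 (V + W = X) on D(V)={2,4,7} D(W)={4,5,6,7} D(X)={3,4,6,8}: V {2,4,7}->{2,4}; W {4,5,6,7}->{4,6}; X {3,4,6,8}->{6,8}
Constraint 4 (X + V = Z) on D(X)={6,8} D(V)={2,4} D(Z)={3,6,7}: X {6,8}->{}; V {2,4}->{}; Z {3,6,7}->{}
So after constraint 4: D(W) = {4,6}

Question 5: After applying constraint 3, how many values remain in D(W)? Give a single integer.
Constraint 1 (Z != V) on D(Z)={3,6,7} D(V)={2,4,7}: no change
Constraint 2 (Z != X) on D(Z)={3,6,7} D(X)={3,4,6,8}: no change
Constraint 3 (V + W = X) on D(V)={2,4,7} D(W)={4,5,6,7} D(X)={3,4,6,8}: V {2,4,7}->{2,4}; W {4,5,6,7}->{4,6}; X {3,4,6,8}->{6,8}
So after constraint 3: D(W)={4,6}, size = 2

Answer: 2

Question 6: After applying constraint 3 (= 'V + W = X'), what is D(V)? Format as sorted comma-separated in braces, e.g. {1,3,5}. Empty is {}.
Answer: {2,4}

Derivation:
Constraint 1 (Z != V) on D(Z)={3,6,7} D(V)={2,4,7}: no change
Constraint 2 (Z != X) on D(Z)={3,6,7} D(X)={3,4,6,8}: no change
Constraint 3 (V + W = X) on D(V)={2,4,7} D(W)={4,5,6,7} D(X)={3,4,6,8}: V {2,4,7}->{2,4}; W {4,5,6,7}->{4,6}; X {3,4,6,8}->{6,8}
So after constraint 3: D(V) = {2,4}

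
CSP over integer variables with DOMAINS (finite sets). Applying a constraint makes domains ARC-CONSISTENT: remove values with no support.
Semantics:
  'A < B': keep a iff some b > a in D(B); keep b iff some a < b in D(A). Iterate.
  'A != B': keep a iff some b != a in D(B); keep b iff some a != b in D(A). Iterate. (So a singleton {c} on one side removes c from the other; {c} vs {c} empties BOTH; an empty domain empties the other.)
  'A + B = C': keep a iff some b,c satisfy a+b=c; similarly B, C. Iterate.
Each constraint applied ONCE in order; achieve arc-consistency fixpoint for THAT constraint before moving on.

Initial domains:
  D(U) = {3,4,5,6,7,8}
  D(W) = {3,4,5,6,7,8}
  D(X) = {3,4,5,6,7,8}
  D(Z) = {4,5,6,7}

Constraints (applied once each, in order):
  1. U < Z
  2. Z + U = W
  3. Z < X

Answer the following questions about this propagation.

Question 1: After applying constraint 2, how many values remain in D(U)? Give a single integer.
Constraint 1 (U < Z) on D(U)={3,4,5,6,7,8} D(Z)={4,5,6,7}: U {3,4,5,6,7,8}->{3,4,5,6}
Constraint 2 (Z + U = W) on D(Z)={4,5,6,7} D(U)={3,4,5,6} D(W)={3,4,5,6,7,8}: Z {4,5,6,7}->{4,5}; U {3,4,5,6}->{3,4}; W {3,4,5,6,7,8}->{7,8}
So after constraint 2: D(U)={3,4}, size = 2

Answer: 2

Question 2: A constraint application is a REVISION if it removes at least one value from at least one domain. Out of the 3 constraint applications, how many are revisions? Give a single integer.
Answer: 3

Derivation:
Constraint 1 (U < Z) on D(U)={3,4,5,6,7,8} D(Z)={4,5,6,7}: U {3,4,5,6,7,8}->{3,4,5,6} => REVISION
Constraint 2 (Z + U = W) on D(Z)={4,5,6,7} D(U)={3,4,5,6} D(W)={3,4,5,6,7,8}: Z {4,5,6,7}->{4,5}; U {3,4,5,6}->{3,4}; W {3,4,5,6,7,8}->{7,8} => REVISION
Constraint 3 (Z < X) on D(Z)={4,5} D(X)={3,4,5,6,7,8}: X {3,4,5,6,7,8}->{5,6,7,8} => REVISION
Total revisions = 3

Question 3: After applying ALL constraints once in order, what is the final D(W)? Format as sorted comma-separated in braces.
Constraint 1 (U < Z) on D(U)={3,4,5,6,7,8} D(Z)={4,5,6,7}: U {3,4,5,6,7,8}->{3,4,5,6}
Constraint 2 (Z + U = W) on D(Z)={4,5,6,7} D(U)={3,4,5,6} D(W)={3,4,5,6,7,8}: Z {4,5,6,7}->{4,5}; U {3,4,5,6}->{3,4}; W {3,4,5,6,7,8}->{7,8}
Constraint 3 (Z < X) on D(Z)={4,5} D(X)={3,4,5,6,7,8}: X {3,4,5,6,7,8}->{5,6,7,8}
So after all 3 constraints: D(W) = {7,8}

Answer: {7,8}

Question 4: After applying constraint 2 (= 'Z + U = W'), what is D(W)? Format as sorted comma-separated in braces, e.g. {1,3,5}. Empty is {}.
Constraint 1 (U < Z) on D(U)={3,4,5,6,7,8} D(Z)={4,5,6,7}: U {3,4,5,6,7,8}->{3,4,5,6}
Constraint 2 (Z + U = W) on D(Z)={4,5,6,7} D(U)={3,4,5,6} D(W)={3,4,5,6,7,8}: Z {4,5,6,7}->{4,5}; U {3,4,5,6}->{3,4}; W {3,4,5,6,7,8}->{7,8}
So after constraint 2: D(W) = {7,8}

Answer: {7,8}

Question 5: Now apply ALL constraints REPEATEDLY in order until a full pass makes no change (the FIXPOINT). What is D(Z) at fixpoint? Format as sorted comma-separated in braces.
pass 0 (initial): D(Z)={4,5,6,7}
pass 1: U {3,4,5,6,7,8}->{3,4}; W {3,4,5,6,7,8}->{7,8}; X {3,4,5,6,7,8}->{5,6,7,8}; Z {4,5,6,7}->{4,5}
pass 2: no change
Fixpoint after 2 passes: D(Z) = {4,5}

Answer: {4,5}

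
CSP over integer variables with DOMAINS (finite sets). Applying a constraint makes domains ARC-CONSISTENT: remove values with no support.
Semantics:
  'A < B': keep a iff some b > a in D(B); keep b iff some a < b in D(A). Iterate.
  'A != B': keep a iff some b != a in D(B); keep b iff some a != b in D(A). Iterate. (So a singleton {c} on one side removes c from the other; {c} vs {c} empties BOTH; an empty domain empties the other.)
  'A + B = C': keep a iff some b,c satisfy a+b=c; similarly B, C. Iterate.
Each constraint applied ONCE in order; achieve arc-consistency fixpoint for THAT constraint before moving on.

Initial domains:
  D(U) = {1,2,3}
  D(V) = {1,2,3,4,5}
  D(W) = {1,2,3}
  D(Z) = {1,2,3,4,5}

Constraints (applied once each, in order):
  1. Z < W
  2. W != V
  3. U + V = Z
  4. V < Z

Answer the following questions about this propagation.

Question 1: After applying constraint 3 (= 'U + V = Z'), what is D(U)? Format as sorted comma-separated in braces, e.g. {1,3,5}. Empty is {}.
Answer: {1}

Derivation:
Constraint 1 (Z < W) on D(Z)={1,2,3,4,5} D(W)={1,2,3}: Z {1,2,3,4,5}->{1,2}; W {1,2,3}->{2,3}
Constraint 2 (W != V) on D(W)={2,3} D(V)={1,2,3,4,5}: no change
Constraint 3 (U + V = Z) on D(U)={1,2,3} D(V)={1,2,3,4,5} D(Z)={1,2}: U {1,2,3}->{1}; V {1,2,3,4,5}->{1}; Z {1,2}->{2}
So after constraint 3: D(U) = {1}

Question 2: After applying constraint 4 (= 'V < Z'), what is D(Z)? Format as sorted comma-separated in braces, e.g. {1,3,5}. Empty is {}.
Answer: {2}

Derivation:
Constraint 1 (Z < W) on D(Z)={1,2,3,4,5} D(W)={1,2,3}: Z {1,2,3,4,5}->{1,2}; W {1,2,3}->{2,3}
Constraint 2 (W != V) on D(W)={2,3} D(V)={1,2,3,4,5}: no change
Constraint 3 (U + V = Z) on D(U)={1,2,3} D(V)={1,2,3,4,5} D(Z)={1,2}: U {1,2,3}->{1}; V {1,2,3,4,5}->{1}; Z {1,2}->{2}
Constraint 4 (V < Z) on D(V)={1} D(Z)={2}: no change
So after constraint 4: D(Z) = {2}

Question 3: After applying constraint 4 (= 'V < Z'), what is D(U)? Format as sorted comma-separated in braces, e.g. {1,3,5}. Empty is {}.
Constraint 1 (Z < W) on D(Z)={1,2,3,4,5} D(W)={1,2,3}: Z {1,2,3,4,5}->{1,2}; W {1,2,3}->{2,3}
Constraint 2 (W != V) on D(W)={2,3} D(V)={1,2,3,4,5}: no change
Constraint 3 (U + V = Z) on D(U)={1,2,3} D(V)={1,2,3,4,5} D(Z)={1,2}: U {1,2,3}->{1}; V {1,2,3,4,5}->{1}; Z {1,2}->{2}
Constraint 4 (V < Z) on D(V)={1} D(Z)={2}: no change
So after constraint 4: D(U) = {1}

Answer: {1}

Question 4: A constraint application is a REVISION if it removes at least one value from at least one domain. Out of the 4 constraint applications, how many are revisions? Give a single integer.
Constraint 1 (Z < W) on D(Z)={1,2,3,4,5} D(W)={1,2,3}: Z {1,2,3,4,5}->{1,2}; W {1,2,3}->{2,3} => REVISION
Constraint 2 (W != V) on D(W)={2,3} D(V)={1,2,3,4,5}: no change => not a revision
Constraint 3 (U + V = Z) on D(U)={1,2,3} D(V)={1,2,3,4,5} D(Z)={1,2}: U {1,2,3}->{1}; V {1,2,3,4,5}->{1}; Z {1,2}->{2} => REVISION
Constraint 4 (V < Z) on D(V)={1} D(Z)={2}: no change => not a revision
Total revisions = 2

Answer: 2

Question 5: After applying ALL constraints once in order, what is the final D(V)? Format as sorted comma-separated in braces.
Constraint 1 (Z < W) on D(Z)={1,2,3,4,5} D(W)={1,2,3}: Z {1,2,3,4,5}->{1,2}; W {1,2,3}->{2,3}
Constraint 2 (W != V) on D(W)={2,3} D(V)={1,2,3,4,5}: no change
Constraint 3 (U + V = Z) on D(U)={1,2,3} D(V)={1,2,3,4,5} D(Z)={1,2}: U {1,2,3}->{1}; V {1,2,3,4,5}->{1}; Z {1,2}->{2}
Constraint 4 (V < Z) on D(V)={1} D(Z)={2}: no change
So after all 4 constraints: D(V) = {1}

Answer: {1}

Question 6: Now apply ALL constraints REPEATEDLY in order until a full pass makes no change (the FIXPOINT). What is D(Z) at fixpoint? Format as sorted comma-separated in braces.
pass 0 (initial): D(Z)={1,2,3,4,5}
pass 1: U {1,2,3}->{1}; V {1,2,3,4,5}->{1}; W {1,2,3}->{2,3}; Z {1,2,3,4,5}->{2}
pass 2: W {2,3}->{3}
pass 3: no change
Fixpoint after 3 passes: D(Z) = {2}

Answer: {2}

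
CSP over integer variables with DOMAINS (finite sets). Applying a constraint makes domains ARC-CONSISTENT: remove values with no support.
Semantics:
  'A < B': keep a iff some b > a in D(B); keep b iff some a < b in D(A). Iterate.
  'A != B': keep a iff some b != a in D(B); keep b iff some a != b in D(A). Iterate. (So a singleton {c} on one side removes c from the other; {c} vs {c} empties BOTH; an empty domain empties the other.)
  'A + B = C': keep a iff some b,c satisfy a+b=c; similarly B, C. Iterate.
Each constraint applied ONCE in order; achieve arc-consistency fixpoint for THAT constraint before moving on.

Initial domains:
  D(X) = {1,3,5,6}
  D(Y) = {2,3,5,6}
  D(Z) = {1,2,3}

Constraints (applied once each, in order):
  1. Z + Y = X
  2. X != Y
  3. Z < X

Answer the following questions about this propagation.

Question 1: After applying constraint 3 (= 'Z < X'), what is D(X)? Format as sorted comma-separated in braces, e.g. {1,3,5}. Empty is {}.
Constraint 1 (Z + Y = X) on D(Z)={1,2,3} D(Y)={2,3,5,6} D(X)={1,3,5,6}: Y {2,3,5,6}->{2,3,5}; X {1,3,5,6}->{3,5,6}
Constraint 2 (X != Y) on D(X)={3,5,6} D(Y)={2,3,5}: no change
Constraint 3 (Z < X) on D(Z)={1,2,3} D(X)={3,5,6}: no change
So after constraint 3: D(X) = {3,5,6}

Answer: {3,5,6}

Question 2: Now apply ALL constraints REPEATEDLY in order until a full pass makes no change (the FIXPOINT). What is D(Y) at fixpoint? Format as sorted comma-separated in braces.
Answer: {2,3,5}

Derivation:
pass 0 (initial): D(Y)={2,3,5,6}
pass 1: X {1,3,5,6}->{3,5,6}; Y {2,3,5,6}->{2,3,5}
pass 2: no change
Fixpoint after 2 passes: D(Y) = {2,3,5}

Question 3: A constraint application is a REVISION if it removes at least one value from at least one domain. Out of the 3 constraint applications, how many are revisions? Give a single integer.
Answer: 1

Derivation:
Constraint 1 (Z + Y = X) on D(Z)={1,2,3} D(Y)={2,3,5,6} D(X)={1,3,5,6}: Y {2,3,5,6}->{2,3,5}; X {1,3,5,6}->{3,5,6} => REVISION
Constraint 2 (X != Y) on D(X)={3,5,6} D(Y)={2,3,5}: no change => not a revision
Constraint 3 (Z < X) on D(Z)={1,2,3} D(X)={3,5,6}: no change => not a revision
Total revisions = 1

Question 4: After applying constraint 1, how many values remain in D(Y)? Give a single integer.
Answer: 3

Derivation:
Constraint 1 (Z + Y = X) on D(Z)={1,2,3} D(Y)={2,3,5,6} D(X)={1,3,5,6}: Y {2,3,5,6}->{2,3,5}; X {1,3,5,6}->{3,5,6}
So after constraint 1: D(Y)={2,3,5}, size = 3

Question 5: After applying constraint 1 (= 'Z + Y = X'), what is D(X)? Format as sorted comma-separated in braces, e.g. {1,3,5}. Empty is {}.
Constraint 1 (Z + Y = X) on D(Z)={1,2,3} D(Y)={2,3,5,6} D(X)={1,3,5,6}: Y {2,3,5,6}->{2,3,5}; X {1,3,5,6}->{3,5,6}
So after constraint 1: D(X) = {3,5,6}

Answer: {3,5,6}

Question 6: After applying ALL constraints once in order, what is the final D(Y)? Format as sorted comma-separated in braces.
Constraint 1 (Z + Y = X) on D(Z)={1,2,3} D(Y)={2,3,5,6} D(X)={1,3,5,6}: Y {2,3,5,6}->{2,3,5}; X {1,3,5,6}->{3,5,6}
Constraint 2 (X != Y) on D(X)={3,5,6} D(Y)={2,3,5}: no change
Constraint 3 (Z < X) on D(Z)={1,2,3} D(X)={3,5,6}: no change
So after all 3 constraints: D(Y) = {2,3,5}

Answer: {2,3,5}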